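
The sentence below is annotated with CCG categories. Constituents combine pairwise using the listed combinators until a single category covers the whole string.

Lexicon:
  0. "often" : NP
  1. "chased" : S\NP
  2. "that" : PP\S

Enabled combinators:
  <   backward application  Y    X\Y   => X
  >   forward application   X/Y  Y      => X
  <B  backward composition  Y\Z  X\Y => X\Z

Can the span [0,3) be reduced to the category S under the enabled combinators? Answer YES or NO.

NP S\NP PP\S
CKY chart[0,3] = {PP}; S ∉ chart

NO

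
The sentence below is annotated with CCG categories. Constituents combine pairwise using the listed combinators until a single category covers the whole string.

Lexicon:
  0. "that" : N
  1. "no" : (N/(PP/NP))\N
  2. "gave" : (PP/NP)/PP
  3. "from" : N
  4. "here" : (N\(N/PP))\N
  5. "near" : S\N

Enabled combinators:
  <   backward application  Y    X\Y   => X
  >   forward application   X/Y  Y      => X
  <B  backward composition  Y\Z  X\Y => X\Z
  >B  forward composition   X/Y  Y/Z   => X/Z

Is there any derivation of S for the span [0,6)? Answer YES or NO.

YES

[0,6] S   <
  [0,5] N   <
    [0,3] N/PP   >B
      [0,2] N/(PP/NP)   <
        [0,1] "that" : N
        [1,2] "no" : (N/(PP/NP))\N
      [2,3] "gave" : (PP/NP)/PP
    [3,5] N\(N/PP)   <
      [3,4] "from" : N
      [4,5] "here" : (N\(N/PP))\N
  [5,6] "near" : S\N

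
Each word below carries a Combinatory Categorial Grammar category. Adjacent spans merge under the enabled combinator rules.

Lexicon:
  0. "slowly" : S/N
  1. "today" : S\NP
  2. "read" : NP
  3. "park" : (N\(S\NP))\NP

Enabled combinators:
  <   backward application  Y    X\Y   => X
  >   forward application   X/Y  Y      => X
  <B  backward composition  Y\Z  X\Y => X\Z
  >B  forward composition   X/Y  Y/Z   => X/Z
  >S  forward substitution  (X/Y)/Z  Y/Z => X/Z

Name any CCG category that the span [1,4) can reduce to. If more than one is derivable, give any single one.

[0,4] S   >
  [0,1] "slowly" : S/N
  [1,4] N   <
    [1,2] "today" : S\NP
    [2,4] N\(S\NP)   <
      [2,3] "read" : NP
      [3,4] "park" : (N\(S\NP))\NP

N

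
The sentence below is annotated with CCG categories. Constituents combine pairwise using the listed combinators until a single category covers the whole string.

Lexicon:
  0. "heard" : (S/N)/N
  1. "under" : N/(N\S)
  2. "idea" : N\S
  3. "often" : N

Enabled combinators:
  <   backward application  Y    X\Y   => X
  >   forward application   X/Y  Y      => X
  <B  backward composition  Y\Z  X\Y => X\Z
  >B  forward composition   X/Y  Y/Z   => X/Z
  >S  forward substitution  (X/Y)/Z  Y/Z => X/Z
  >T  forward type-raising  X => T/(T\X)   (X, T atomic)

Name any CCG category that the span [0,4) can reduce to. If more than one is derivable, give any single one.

[0,4] S   >
  [0,3] S/N   >
    [0,1] "heard" : (S/N)/N
    [1,3] N   >
      [1,2] "under" : N/(N\S)
      [2,3] "idea" : N\S
  [3,4] "often" : N

S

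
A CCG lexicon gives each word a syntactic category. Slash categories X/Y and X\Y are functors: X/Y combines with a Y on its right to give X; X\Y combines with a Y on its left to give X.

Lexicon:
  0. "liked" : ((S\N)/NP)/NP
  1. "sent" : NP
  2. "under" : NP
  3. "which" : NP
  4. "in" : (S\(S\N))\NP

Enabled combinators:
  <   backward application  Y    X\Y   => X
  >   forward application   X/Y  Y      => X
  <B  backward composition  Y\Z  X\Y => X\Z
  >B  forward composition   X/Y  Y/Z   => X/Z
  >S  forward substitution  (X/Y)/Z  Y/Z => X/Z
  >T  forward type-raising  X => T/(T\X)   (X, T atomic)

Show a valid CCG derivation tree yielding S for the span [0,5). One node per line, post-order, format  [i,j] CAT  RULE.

[0,5] S   <
  [0,3] S\N   >
    [0,2] (S\N)/NP   >
      [0,1] "liked" : ((S\N)/NP)/NP
      [1,2] "sent" : NP
    [2,3] "under" : NP
  [3,5] S\(S\N)   <
    [3,4] "which" : NP
    [4,5] "in" : (S\(S\N))\NP

[0,1] ((S\N)/NP)/NP  lex  "liked"
[1,2] NP  lex  "sent"
[0,2] (S\N)/NP  >  k=1
[2,3] NP  lex  "under"
[0,3] S\N  >  k=2
[3,4] NP  lex  "which"
[4,5] (S\(S\N))\NP  lex  "in"
[3,5] S\(S\N)  <  k=4
[0,5] S  <  k=3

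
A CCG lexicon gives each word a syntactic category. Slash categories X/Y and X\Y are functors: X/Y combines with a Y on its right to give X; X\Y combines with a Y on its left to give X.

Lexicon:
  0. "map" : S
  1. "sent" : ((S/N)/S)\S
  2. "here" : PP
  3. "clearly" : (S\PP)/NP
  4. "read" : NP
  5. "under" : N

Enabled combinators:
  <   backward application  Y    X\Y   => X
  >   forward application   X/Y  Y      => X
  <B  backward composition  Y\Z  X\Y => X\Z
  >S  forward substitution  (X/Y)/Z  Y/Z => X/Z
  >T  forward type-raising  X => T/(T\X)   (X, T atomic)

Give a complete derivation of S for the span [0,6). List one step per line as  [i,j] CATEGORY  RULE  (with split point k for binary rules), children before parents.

[0,1] S  lex  "map"
[1,2] ((S/N)/S)\S  lex  "sent"
[0,2] (S/N)/S  <  k=1
[2,3] PP  lex  "here"
[3,4] (S\PP)/NP  lex  "clearly"
[4,5] NP  lex  "read"
[3,5] S\PP  >  k=4
[2,5] S  <  k=3
[0,5] S/N  >  k=2
[5,6] N  lex  "under"
[0,6] S  >  k=5

[0,6] S   >
  [0,5] S/N   >
    [0,2] (S/N)/S   <
      [0,1] "map" : S
      [1,2] "sent" : ((S/N)/S)\S
    [2,5] S   <
      [2,3] "here" : PP
      [3,5] S\PP   >
        [3,4] "clearly" : (S\PP)/NP
        [4,5] "read" : NP
  [5,6] "under" : N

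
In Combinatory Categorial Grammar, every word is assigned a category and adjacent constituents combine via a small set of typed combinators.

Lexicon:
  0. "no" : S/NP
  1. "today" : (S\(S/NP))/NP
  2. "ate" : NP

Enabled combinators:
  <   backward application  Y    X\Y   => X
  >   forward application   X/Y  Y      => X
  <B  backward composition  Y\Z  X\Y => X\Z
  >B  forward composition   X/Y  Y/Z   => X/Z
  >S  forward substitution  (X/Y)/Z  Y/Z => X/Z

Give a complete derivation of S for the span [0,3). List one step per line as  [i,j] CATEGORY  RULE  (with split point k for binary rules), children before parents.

[0,3] S   <
  [0,1] "no" : S/NP
  [1,3] S\(S/NP)   >
    [1,2] "today" : (S\(S/NP))/NP
    [2,3] "ate" : NP

[0,1] S/NP  lex  "no"
[1,2] (S\(S/NP))/NP  lex  "today"
[2,3] NP  lex  "ate"
[1,3] S\(S/NP)  >  k=2
[0,3] S  <  k=1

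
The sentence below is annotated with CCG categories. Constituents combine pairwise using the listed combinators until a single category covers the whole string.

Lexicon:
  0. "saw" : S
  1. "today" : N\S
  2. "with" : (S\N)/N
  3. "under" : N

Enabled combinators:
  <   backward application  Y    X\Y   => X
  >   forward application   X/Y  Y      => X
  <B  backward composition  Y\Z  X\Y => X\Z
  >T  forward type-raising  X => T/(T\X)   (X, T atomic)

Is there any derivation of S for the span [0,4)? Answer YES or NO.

[0,4] S   <
  [0,2] N   >
    [0,1] N/(N\S)   >T
      [0,1] "saw" : S
    [1,2] "today" : N\S
  [2,4] S\N   >
    [2,3] "with" : (S\N)/N
    [3,4] "under" : N

YES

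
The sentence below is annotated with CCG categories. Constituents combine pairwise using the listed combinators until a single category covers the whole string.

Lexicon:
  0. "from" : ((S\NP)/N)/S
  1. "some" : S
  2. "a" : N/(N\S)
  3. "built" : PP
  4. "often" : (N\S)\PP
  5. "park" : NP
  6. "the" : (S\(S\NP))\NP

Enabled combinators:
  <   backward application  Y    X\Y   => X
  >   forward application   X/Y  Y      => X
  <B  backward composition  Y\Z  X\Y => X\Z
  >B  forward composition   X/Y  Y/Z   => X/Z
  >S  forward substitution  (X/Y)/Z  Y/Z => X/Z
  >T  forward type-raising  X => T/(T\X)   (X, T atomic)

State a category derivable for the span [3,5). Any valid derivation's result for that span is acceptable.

[0,7] S   <
  [0,5] S\NP   >
    [0,2] (S\NP)/N   >
      [0,1] "from" : ((S\NP)/N)/S
      [1,2] "some" : S
    [2,5] N   >
      [2,3] "a" : N/(N\S)
      [3,5] N\S   <
        [3,4] "built" : PP
        [4,5] "often" : (N\S)\PP
  [5,7] S\(S\NP)   <
    [5,6] "park" : NP
    [6,7] "the" : (S\(S\NP))\NP

N\S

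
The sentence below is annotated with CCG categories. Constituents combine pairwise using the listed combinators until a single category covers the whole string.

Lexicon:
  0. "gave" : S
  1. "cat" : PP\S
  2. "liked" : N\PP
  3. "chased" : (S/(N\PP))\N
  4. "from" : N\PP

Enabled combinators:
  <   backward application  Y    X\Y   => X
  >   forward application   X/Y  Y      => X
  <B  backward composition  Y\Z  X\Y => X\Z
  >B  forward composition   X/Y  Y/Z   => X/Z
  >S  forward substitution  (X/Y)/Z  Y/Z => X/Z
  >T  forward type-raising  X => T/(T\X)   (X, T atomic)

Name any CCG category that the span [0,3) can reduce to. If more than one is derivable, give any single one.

N

[0,5] S   >
  [0,4] S/(N\PP)   <
    [0,3] N   <
      [0,2] PP   >
        [0,1] PP/(PP\S)   >T
          [0,1] "gave" : S
        [1,2] "cat" : PP\S
      [2,3] "liked" : N\PP
    [3,4] "chased" : (S/(N\PP))\N
  [4,5] "from" : N\PP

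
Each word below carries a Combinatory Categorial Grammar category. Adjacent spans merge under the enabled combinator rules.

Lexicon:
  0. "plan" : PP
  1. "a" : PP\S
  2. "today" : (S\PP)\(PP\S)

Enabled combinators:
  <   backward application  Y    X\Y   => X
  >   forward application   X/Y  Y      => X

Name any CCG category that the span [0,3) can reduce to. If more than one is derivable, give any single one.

S

[0,3] S   <
  [0,1] "plan" : PP
  [1,3] S\PP   <
    [1,2] "a" : PP\S
    [2,3] "today" : (S\PP)\(PP\S)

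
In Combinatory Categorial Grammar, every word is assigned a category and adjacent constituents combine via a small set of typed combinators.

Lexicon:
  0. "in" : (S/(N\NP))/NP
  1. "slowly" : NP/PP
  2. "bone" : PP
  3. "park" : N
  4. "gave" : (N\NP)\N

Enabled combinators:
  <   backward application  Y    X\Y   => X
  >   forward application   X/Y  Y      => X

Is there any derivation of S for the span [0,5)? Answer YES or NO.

[0,5] S   >
  [0,3] S/(N\NP)   >
    [0,1] "in" : (S/(N\NP))/NP
    [1,3] NP   >
      [1,2] "slowly" : NP/PP
      [2,3] "bone" : PP
  [3,5] N\NP   <
    [3,4] "park" : N
    [4,5] "gave" : (N\NP)\N

YES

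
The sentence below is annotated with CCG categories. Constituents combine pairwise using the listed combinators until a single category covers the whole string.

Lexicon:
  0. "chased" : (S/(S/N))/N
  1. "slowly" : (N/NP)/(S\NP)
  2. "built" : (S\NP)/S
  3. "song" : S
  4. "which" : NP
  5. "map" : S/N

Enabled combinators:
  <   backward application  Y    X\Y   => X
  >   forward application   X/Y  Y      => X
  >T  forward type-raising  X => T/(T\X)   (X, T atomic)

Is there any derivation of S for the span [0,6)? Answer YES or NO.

YES

[0,6] S   >
  [0,5] S/(S/N)   >
    [0,1] "chased" : (S/(S/N))/N
    [1,5] N   >
      [1,4] N/NP   >
        [1,2] "slowly" : (N/NP)/(S\NP)
        [2,4] S\NP   >
          [2,3] "built" : (S\NP)/S
          [3,4] "song" : S
      [4,5] "which" : NP
  [5,6] "map" : S/N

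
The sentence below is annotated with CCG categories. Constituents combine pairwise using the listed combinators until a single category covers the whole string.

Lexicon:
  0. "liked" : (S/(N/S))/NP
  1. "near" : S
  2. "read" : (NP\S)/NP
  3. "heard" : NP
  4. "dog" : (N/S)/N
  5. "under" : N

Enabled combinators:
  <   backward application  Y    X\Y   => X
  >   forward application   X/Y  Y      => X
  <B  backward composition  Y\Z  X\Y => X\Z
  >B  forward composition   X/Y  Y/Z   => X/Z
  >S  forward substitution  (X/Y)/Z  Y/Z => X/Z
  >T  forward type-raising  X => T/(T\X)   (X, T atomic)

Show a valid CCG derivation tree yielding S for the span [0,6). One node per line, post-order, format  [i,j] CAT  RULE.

[0,6] S   >
  [0,4] S/(N/S)   >
    [0,1] "liked" : (S/(N/S))/NP
    [1,4] NP   >
      [1,2] NP/(NP\S)   >T
        [1,2] "near" : S
      [2,4] NP\S   >
        [2,3] "read" : (NP\S)/NP
        [3,4] "heard" : NP
  [4,6] N/S   >
    [4,5] "dog" : (N/S)/N
    [5,6] "under" : N

[0,1] (S/(N/S))/NP  lex  "liked"
[1,2] S  lex  "near"
[1,2] NP/(NP\S)  >T
[2,3] (NP\S)/NP  lex  "read"
[3,4] NP  lex  "heard"
[2,4] NP\S  >  k=3
[1,4] NP  >  k=2
[0,4] S/(N/S)  >  k=1
[4,5] (N/S)/N  lex  "dog"
[5,6] N  lex  "under"
[4,6] N/S  >  k=5
[0,6] S  >  k=4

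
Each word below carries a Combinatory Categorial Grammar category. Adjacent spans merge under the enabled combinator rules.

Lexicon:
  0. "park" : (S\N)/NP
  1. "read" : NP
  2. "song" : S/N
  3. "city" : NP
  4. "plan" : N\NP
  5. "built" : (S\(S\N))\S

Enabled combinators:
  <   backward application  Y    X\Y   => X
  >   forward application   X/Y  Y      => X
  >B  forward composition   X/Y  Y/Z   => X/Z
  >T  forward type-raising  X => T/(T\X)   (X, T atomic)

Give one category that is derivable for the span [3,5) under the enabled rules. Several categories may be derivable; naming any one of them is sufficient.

N

[0,6] S   <
  [0,2] S\N   >
    [0,1] "park" : (S\N)/NP
    [1,2] "read" : NP
  [2,6] S\(S\N)   <
    [2,5] S   >
      [2,3] "song" : S/N
      [3,5] N   <
        [3,4] "city" : NP
        [4,5] "plan" : N\NP
    [5,6] "built" : (S\(S\N))\S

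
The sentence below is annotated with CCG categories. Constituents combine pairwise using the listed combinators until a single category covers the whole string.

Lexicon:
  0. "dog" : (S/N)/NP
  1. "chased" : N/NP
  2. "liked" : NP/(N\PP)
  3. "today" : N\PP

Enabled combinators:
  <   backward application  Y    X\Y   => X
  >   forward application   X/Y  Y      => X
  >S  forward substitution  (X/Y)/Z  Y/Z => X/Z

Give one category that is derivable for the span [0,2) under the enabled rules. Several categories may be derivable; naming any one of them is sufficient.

[0,4] S   >
  [0,2] S/NP   >S
    [0,1] "dog" : (S/N)/NP
    [1,2] "chased" : N/NP
  [2,4] NP   >
    [2,3] "liked" : NP/(N\PP)
    [3,4] "today" : N\PP

S/NP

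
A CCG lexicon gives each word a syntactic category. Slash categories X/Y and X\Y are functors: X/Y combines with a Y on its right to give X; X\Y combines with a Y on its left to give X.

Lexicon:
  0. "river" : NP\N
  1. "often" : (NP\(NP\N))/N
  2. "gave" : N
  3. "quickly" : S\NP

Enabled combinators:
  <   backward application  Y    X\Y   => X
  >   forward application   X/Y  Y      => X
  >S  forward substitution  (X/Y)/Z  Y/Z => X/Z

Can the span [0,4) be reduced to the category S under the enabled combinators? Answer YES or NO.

YES

[0,4] S   <
  [0,3] NP   <
    [0,1] "river" : NP\N
    [1,3] NP\(NP\N)   >
      [1,2] "often" : (NP\(NP\N))/N
      [2,3] "gave" : N
  [3,4] "quickly" : S\NP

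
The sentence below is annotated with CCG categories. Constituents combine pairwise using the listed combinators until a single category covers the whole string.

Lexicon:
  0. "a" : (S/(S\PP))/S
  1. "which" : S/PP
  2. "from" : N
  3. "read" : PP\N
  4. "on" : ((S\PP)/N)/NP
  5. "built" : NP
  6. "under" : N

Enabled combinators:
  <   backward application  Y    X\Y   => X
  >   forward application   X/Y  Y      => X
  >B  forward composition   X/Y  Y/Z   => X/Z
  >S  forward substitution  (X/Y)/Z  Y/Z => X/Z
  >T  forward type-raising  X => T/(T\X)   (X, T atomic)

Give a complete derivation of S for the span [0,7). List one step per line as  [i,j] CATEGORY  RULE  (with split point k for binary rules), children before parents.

[0,7] S   >
  [0,4] S/(S\PP)   >
    [0,1] "a" : (S/(S\PP))/S
    [1,4] S   >
      [1,2] "which" : S/PP
      [2,4] PP   >
        [2,3] PP/(PP\N)   >T
          [2,3] "from" : N
        [3,4] "read" : PP\N
  [4,7] S\PP   >
    [4,6] (S\PP)/N   >
      [4,5] "on" : ((S\PP)/N)/NP
      [5,6] "built" : NP
    [6,7] "under" : N

[0,1] (S/(S\PP))/S  lex  "a"
[1,2] S/PP  lex  "which"
[2,3] N  lex  "from"
[2,3] PP/(PP\N)  >T
[3,4] PP\N  lex  "read"
[2,4] PP  >  k=3
[1,4] S  >  k=2
[0,4] S/(S\PP)  >  k=1
[4,5] ((S\PP)/N)/NP  lex  "on"
[5,6] NP  lex  "built"
[4,6] (S\PP)/N  >  k=5
[6,7] N  lex  "under"
[4,7] S\PP  >  k=6
[0,7] S  >  k=4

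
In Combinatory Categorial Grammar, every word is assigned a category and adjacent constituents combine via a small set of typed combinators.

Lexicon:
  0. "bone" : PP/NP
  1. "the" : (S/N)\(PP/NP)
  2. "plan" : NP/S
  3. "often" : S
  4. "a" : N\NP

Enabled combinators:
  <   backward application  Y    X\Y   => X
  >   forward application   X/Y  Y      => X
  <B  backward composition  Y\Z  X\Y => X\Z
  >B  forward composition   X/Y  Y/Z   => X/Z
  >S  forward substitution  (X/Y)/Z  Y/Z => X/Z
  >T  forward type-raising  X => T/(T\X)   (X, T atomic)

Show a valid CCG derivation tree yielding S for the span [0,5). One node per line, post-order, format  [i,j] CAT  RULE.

[0,1] PP/NP  lex  "bone"
[1,2] (S/N)\(PP/NP)  lex  "the"
[0,2] S/N  <  k=1
[2,3] NP/S  lex  "plan"
[3,4] S  lex  "often"
[2,4] NP  >  k=3
[4,5] N\NP  lex  "a"
[2,5] N  <  k=4
[0,5] S  >  k=2

[0,5] S   >
  [0,2] S/N   <
    [0,1] "bone" : PP/NP
    [1,2] "the" : (S/N)\(PP/NP)
  [2,5] N   <
    [2,4] NP   >
      [2,3] "plan" : NP/S
      [3,4] "often" : S
    [4,5] "a" : N\NP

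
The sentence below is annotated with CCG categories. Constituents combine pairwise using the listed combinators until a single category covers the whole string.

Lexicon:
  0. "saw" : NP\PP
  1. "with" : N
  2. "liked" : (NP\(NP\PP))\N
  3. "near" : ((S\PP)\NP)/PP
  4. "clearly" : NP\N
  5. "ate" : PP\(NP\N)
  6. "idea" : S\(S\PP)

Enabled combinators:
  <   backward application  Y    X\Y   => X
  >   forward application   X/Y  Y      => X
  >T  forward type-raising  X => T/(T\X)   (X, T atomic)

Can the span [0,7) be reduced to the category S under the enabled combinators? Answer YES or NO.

[0,7] S   <
  [0,6] S\PP   <
    [0,3] NP   <
      [0,1] "saw" : NP\PP
      [1,3] NP\(NP\PP)   <
        [1,2] "with" : N
        [2,3] "liked" : (NP\(NP\PP))\N
    [3,6] (S\PP)\NP   >
      [3,4] "near" : ((S\PP)\NP)/PP
      [4,6] PP   <
        [4,5] "clearly" : NP\N
        [5,6] "ate" : PP\(NP\N)
  [6,7] "idea" : S\(S\PP)

YES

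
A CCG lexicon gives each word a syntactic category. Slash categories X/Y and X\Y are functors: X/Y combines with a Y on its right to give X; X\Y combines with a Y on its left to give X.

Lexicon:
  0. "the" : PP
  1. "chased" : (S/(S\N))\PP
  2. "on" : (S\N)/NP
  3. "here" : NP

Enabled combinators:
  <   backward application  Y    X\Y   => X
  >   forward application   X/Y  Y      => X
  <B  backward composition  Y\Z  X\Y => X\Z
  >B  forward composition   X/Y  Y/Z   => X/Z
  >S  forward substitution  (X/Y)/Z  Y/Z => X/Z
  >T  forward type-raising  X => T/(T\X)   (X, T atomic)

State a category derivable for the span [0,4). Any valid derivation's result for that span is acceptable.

S

[0,4] S   >
  [0,2] S/(S\N)   <
    [0,1] "the" : PP
    [1,2] "chased" : (S/(S\N))\PP
  [2,4] S\N   >
    [2,3] "on" : (S\N)/NP
    [3,4] "here" : NP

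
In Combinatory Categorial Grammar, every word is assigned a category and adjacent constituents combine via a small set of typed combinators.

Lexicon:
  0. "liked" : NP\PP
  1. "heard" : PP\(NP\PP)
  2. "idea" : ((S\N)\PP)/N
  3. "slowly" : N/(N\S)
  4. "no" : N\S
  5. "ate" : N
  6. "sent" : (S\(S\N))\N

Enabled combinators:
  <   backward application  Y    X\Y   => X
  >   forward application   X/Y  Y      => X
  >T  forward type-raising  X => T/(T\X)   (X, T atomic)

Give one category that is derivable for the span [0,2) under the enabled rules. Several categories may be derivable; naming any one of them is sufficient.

[0,7] S   <
  [0,5] S\N   <
    [0,2] PP   <
      [0,1] "liked" : NP\PP
      [1,2] "heard" : PP\(NP\PP)
    [2,5] (S\N)\PP   >
      [2,3] "idea" : ((S\N)\PP)/N
      [3,5] N   >
        [3,4] "slowly" : N/(N\S)
        [4,5] "no" : N\S
  [5,7] S\(S\N)   <
    [5,6] "ate" : N
    [6,7] "sent" : (S\(S\N))\N

PP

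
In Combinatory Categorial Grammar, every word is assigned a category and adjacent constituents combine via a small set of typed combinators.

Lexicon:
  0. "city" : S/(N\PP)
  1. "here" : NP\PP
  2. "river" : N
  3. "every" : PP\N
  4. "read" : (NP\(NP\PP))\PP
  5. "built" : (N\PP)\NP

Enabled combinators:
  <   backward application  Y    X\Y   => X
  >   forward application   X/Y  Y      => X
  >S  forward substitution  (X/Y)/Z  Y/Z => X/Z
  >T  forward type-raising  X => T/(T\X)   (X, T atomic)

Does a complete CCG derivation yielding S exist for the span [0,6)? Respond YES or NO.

[0,6] S   >
  [0,1] "city" : S/(N\PP)
  [1,6] N\PP   <
    [1,5] NP   <
      [1,2] "here" : NP\PP
      [2,5] NP\(NP\PP)   <
        [2,4] PP   <
          [2,3] "river" : N
          [3,4] "every" : PP\N
        [4,5] "read" : (NP\(NP\PP))\PP
    [5,6] "built" : (N\PP)\NP

YES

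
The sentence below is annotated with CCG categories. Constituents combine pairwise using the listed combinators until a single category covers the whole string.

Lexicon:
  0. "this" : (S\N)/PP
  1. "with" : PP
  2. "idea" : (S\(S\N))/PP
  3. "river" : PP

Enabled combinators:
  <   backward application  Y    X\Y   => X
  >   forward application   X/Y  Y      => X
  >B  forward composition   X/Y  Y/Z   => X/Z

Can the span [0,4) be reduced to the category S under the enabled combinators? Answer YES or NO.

[0,4] S   <
  [0,2] S\N   >
    [0,1] "this" : (S\N)/PP
    [1,2] "with" : PP
  [2,4] S\(S\N)   >
    [2,3] "idea" : (S\(S\N))/PP
    [3,4] "river" : PP

YES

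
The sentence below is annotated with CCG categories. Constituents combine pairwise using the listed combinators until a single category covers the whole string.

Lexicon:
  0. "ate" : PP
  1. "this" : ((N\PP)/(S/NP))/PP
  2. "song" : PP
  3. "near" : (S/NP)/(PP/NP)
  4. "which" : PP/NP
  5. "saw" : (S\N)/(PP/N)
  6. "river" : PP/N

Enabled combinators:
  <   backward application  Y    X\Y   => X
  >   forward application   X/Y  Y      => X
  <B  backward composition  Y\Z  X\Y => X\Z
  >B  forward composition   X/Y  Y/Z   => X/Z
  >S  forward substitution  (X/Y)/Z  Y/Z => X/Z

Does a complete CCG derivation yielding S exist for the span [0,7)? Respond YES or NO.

[0,7] S   <
  [0,5] N   <
    [0,1] "ate" : PP
    [1,5] N\PP   >
      [1,3] (N\PP)/(S/NP)   >
        [1,2] "this" : ((N\PP)/(S/NP))/PP
        [2,3] "song" : PP
      [3,5] S/NP   >
        [3,4] "near" : (S/NP)/(PP/NP)
        [4,5] "which" : PP/NP
  [5,7] S\N   >
    [5,6] "saw" : (S\N)/(PP/N)
    [6,7] "river" : PP/N

YES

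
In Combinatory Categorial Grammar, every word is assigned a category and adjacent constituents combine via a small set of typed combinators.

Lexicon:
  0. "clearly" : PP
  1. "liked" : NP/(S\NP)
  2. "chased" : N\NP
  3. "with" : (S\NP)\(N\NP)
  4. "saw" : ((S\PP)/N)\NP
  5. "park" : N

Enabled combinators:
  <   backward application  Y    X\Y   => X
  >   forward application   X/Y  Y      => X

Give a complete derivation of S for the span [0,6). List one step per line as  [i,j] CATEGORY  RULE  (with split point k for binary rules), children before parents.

[0,6] S   <
  [0,1] "clearly" : PP
  [1,6] S\PP   >
    [1,5] (S\PP)/N   <
      [1,4] NP   >
        [1,2] "liked" : NP/(S\NP)
        [2,4] S\NP   <
          [2,3] "chased" : N\NP
          [3,4] "with" : (S\NP)\(N\NP)
      [4,5] "saw" : ((S\PP)/N)\NP
    [5,6] "park" : N

[0,1] PP  lex  "clearly"
[1,2] NP/(S\NP)  lex  "liked"
[2,3] N\NP  lex  "chased"
[3,4] (S\NP)\(N\NP)  lex  "with"
[2,4] S\NP  <  k=3
[1,4] NP  >  k=2
[4,5] ((S\PP)/N)\NP  lex  "saw"
[1,5] (S\PP)/N  <  k=4
[5,6] N  lex  "park"
[1,6] S\PP  >  k=5
[0,6] S  <  k=1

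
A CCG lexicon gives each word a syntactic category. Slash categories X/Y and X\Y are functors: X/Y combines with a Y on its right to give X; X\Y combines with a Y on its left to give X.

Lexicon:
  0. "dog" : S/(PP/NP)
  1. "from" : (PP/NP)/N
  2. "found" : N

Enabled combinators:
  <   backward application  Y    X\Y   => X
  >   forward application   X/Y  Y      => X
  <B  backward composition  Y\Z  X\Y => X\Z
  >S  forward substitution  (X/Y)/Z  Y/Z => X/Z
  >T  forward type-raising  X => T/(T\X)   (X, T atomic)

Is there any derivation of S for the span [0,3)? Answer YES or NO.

YES

[0,3] S   >
  [0,1] "dog" : S/(PP/NP)
  [1,3] PP/NP   >
    [1,2] "from" : (PP/NP)/N
    [2,3] "found" : N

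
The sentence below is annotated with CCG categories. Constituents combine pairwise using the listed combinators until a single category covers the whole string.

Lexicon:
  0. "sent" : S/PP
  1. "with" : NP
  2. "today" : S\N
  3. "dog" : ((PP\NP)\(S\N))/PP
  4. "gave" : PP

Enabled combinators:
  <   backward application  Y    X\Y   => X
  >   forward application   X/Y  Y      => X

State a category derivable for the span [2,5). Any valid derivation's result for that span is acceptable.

PP\NP

[0,5] S   >
  [0,1] "sent" : S/PP
  [1,5] PP   <
    [1,2] "with" : NP
    [2,5] PP\NP   <
      [2,3] "today" : S\N
      [3,5] (PP\NP)\(S\N)   >
        [3,4] "dog" : ((PP\NP)\(S\N))/PP
        [4,5] "gave" : PP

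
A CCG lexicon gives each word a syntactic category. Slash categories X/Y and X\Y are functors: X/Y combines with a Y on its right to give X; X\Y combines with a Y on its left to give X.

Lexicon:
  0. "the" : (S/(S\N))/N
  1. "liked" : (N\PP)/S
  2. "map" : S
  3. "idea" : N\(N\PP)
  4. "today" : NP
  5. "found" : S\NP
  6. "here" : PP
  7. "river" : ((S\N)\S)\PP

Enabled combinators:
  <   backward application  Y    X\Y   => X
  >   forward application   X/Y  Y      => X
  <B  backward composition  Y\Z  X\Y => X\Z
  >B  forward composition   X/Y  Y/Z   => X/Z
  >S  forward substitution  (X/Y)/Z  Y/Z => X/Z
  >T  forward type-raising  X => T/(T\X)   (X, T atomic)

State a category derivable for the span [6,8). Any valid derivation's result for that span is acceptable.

(S\N)\S

[0,8] S   >
  [0,4] S/(S\N)   >
    [0,1] "the" : (S/(S\N))/N
    [1,4] N   <
      [1,3] N\PP   >
        [1,2] "liked" : (N\PP)/S
        [2,3] "map" : S
      [3,4] "idea" : N\(N\PP)
  [4,8] S\N   <
    [4,6] S   <
      [4,5] "today" : NP
      [5,6] "found" : S\NP
    [6,8] (S\N)\S   <
      [6,7] "here" : PP
      [7,8] "river" : ((S\N)\S)\PP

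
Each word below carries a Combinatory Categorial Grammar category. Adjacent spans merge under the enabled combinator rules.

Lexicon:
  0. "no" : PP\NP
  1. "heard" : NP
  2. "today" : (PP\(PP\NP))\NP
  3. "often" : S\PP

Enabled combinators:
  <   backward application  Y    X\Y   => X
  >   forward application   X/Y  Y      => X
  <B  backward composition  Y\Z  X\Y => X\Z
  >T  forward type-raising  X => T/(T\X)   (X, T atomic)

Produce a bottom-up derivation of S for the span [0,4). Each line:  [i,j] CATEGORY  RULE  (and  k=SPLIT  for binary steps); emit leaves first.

[0,1] PP\NP  lex  "no"
[1,2] NP  lex  "heard"
[2,3] (PP\(PP\NP))\NP  lex  "today"
[1,3] PP\(PP\NP)  <  k=2
[0,3] PP  <  k=1
[3,4] S\PP  lex  "often"
[0,4] S  <  k=3

[0,4] S   <
  [0,3] PP   <
    [0,1] "no" : PP\NP
    [1,3] PP\(PP\NP)   <
      [1,2] "heard" : NP
      [2,3] "today" : (PP\(PP\NP))\NP
  [3,4] "often" : S\PP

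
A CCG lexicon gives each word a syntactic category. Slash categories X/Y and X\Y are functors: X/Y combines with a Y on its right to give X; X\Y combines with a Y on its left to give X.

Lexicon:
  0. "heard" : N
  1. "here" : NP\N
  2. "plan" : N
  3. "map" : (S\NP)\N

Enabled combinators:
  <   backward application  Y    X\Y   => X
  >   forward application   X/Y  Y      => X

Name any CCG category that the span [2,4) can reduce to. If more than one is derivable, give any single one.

[0,4] S   <
  [0,2] NP   <
    [0,1] "heard" : N
    [1,2] "here" : NP\N
  [2,4] S\NP   <
    [2,3] "plan" : N
    [3,4] "map" : (S\NP)\N

S\NP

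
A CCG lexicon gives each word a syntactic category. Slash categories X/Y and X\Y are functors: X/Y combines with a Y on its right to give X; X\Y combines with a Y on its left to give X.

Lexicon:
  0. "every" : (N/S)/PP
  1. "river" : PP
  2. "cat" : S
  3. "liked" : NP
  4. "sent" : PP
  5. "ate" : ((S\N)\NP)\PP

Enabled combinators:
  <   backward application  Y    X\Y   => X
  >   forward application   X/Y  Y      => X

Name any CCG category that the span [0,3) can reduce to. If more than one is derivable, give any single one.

N

[0,6] S   <
  [0,3] N   >
    [0,2] N/S   >
      [0,1] "every" : (N/S)/PP
      [1,2] "river" : PP
    [2,3] "cat" : S
  [3,6] S\N   <
    [3,4] "liked" : NP
    [4,6] (S\N)\NP   <
      [4,5] "sent" : PP
      [5,6] "ate" : ((S\N)\NP)\PP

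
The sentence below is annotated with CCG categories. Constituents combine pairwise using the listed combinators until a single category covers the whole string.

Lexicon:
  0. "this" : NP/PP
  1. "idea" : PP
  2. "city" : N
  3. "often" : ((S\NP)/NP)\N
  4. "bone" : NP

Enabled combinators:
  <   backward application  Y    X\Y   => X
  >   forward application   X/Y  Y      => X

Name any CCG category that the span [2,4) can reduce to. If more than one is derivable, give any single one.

(S\NP)/NP

[0,5] S   <
  [0,2] NP   >
    [0,1] "this" : NP/PP
    [1,2] "idea" : PP
  [2,5] S\NP   >
    [2,4] (S\NP)/NP   <
      [2,3] "city" : N
      [3,4] "often" : ((S\NP)/NP)\N
    [4,5] "bone" : NP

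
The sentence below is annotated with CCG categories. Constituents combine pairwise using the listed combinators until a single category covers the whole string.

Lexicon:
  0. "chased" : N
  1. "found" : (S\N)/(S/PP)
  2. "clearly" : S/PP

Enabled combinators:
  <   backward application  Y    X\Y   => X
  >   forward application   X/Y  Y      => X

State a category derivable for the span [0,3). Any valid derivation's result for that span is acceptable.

S

[0,3] S   <
  [0,1] "chased" : N
  [1,3] S\N   >
    [1,2] "found" : (S\N)/(S/PP)
    [2,3] "clearly" : S/PP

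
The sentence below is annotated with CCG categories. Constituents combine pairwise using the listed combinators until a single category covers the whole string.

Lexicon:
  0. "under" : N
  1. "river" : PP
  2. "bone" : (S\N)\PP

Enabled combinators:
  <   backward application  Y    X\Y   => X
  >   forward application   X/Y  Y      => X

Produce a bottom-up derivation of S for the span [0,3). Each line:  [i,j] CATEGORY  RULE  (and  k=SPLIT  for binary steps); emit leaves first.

[0,3] S   <
  [0,1] "under" : N
  [1,3] S\N   <
    [1,2] "river" : PP
    [2,3] "bone" : (S\N)\PP

[0,1] N  lex  "under"
[1,2] PP  lex  "river"
[2,3] (S\N)\PP  lex  "bone"
[1,3] S\N  <  k=2
[0,3] S  <  k=1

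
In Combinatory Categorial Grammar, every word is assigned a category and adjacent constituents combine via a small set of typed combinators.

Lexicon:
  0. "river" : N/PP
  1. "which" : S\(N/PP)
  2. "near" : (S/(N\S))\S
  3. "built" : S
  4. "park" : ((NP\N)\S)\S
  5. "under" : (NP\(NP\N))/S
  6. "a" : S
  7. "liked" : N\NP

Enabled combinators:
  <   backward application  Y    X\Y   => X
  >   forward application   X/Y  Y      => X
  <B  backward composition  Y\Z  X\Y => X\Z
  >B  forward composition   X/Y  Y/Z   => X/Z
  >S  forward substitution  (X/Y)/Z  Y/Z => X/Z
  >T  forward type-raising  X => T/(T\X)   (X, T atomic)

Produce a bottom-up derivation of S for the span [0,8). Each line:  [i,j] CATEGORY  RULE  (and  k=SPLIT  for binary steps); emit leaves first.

[0,8] S   >
  [0,3] S/(N\S)   <
    [0,2] S   <
      [0,1] "river" : N/PP
      [1,2] "which" : S\(N/PP)
    [2,3] "near" : (S/(N\S))\S
  [3,8] N\S   <B
    [3,7] NP\S   <B
      [3,5] (NP\N)\S   <
        [3,4] "built" : S
        [4,5] "park" : ((NP\N)\S)\S
      [5,7] NP\(NP\N)   >
        [5,6] "under" : (NP\(NP\N))/S
        [6,7] "a" : S
    [7,8] "liked" : N\NP

[0,1] N/PP  lex  "river"
[1,2] S\(N/PP)  lex  "which"
[0,2] S  <  k=1
[2,3] (S/(N\S))\S  lex  "near"
[0,3] S/(N\S)  <  k=2
[3,4] S  lex  "built"
[4,5] ((NP\N)\S)\S  lex  "park"
[3,5] (NP\N)\S  <  k=4
[5,6] (NP\(NP\N))/S  lex  "under"
[6,7] S  lex  "a"
[5,7] NP\(NP\N)  >  k=6
[3,7] NP\S  <B  k=5
[7,8] N\NP  lex  "liked"
[3,8] N\S  <B  k=7
[0,8] S  >  k=3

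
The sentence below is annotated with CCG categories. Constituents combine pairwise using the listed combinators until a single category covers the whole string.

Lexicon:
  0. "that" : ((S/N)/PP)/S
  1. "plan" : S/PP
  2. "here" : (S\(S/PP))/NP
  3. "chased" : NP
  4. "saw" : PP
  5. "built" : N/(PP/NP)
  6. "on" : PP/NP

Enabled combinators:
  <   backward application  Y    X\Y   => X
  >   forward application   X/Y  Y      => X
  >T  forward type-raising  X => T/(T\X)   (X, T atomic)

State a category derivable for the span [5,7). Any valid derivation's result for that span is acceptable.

N

[0,7] S   >
  [0,5] S/N   >
    [0,4] (S/N)/PP   >
      [0,1] "that" : ((S/N)/PP)/S
      [1,4] S   <
        [1,2] "plan" : S/PP
        [2,4] S\(S/PP)   >
          [2,3] "here" : (S\(S/PP))/NP
          [3,4] "chased" : NP
    [4,5] "saw" : PP
  [5,7] N   >
    [5,6] "built" : N/(PP/NP)
    [6,7] "on" : PP/NP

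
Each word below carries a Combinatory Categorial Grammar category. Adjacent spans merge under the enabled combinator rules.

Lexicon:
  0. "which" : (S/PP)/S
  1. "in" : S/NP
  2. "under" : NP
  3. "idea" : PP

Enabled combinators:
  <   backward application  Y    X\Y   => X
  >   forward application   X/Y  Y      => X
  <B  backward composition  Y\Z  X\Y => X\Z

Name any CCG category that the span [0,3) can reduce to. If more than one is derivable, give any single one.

[0,4] S   >
  [0,3] S/PP   >
    [0,1] "which" : (S/PP)/S
    [1,3] S   >
      [1,2] "in" : S/NP
      [2,3] "under" : NP
  [3,4] "idea" : PP

S/PP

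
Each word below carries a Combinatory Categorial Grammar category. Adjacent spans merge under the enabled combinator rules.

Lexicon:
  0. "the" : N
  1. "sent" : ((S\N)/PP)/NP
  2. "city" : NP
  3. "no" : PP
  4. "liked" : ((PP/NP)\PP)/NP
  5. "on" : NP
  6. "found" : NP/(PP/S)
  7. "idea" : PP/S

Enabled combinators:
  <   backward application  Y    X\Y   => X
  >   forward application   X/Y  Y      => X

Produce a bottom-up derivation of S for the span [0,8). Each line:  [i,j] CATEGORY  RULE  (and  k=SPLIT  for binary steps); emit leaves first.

[0,1] N  lex  "the"
[1,2] ((S\N)/PP)/NP  lex  "sent"
[2,3] NP  lex  "city"
[1,3] (S\N)/PP  >  k=2
[3,4] PP  lex  "no"
[4,5] ((PP/NP)\PP)/NP  lex  "liked"
[5,6] NP  lex  "on"
[4,6] (PP/NP)\PP  >  k=5
[3,6] PP/NP  <  k=4
[6,7] NP/(PP/S)  lex  "found"
[7,8] PP/S  lex  "idea"
[6,8] NP  >  k=7
[3,8] PP  >  k=6
[1,8] S\N  >  k=3
[0,8] S  <  k=1

[0,8] S   <
  [0,1] "the" : N
  [1,8] S\N   >
    [1,3] (S\N)/PP   >
      [1,2] "sent" : ((S\N)/PP)/NP
      [2,3] "city" : NP
    [3,8] PP   >
      [3,6] PP/NP   <
        [3,4] "no" : PP
        [4,6] (PP/NP)\PP   >
          [4,5] "liked" : ((PP/NP)\PP)/NP
          [5,6] "on" : NP
      [6,8] NP   >
        [6,7] "found" : NP/(PP/S)
        [7,8] "idea" : PP/S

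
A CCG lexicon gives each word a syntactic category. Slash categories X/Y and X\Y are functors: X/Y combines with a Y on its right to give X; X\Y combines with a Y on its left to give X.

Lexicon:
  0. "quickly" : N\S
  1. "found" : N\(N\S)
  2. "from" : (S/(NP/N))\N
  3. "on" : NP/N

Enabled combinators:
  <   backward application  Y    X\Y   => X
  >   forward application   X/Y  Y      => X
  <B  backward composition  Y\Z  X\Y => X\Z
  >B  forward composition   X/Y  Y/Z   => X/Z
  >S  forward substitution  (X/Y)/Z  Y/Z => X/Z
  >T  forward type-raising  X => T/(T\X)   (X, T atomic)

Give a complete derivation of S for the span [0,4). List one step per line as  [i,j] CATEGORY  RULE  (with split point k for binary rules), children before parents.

[0,1] N\S  lex  "quickly"
[1,2] N\(N\S)  lex  "found"
[0,2] N  <  k=1
[2,3] (S/(NP/N))\N  lex  "from"
[0,3] S/(NP/N)  <  k=2
[3,4] NP/N  lex  "on"
[0,4] S  >  k=3

[0,4] S   >
  [0,3] S/(NP/N)   <
    [0,2] N   <
      [0,1] "quickly" : N\S
      [1,2] "found" : N\(N\S)
    [2,3] "from" : (S/(NP/N))\N
  [3,4] "on" : NP/N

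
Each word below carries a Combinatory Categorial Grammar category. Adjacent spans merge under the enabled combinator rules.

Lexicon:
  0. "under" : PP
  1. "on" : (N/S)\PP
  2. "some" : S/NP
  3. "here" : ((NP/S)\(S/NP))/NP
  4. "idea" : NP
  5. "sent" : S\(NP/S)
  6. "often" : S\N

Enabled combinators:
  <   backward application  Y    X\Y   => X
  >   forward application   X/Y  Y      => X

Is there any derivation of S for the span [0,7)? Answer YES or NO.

YES

[0,7] S   <
  [0,6] N   >
    [0,2] N/S   <
      [0,1] "under" : PP
      [1,2] "on" : (N/S)\PP
    [2,6] S   <
      [2,5] NP/S   <
        [2,3] "some" : S/NP
        [3,5] (NP/S)\(S/NP)   >
          [3,4] "here" : ((NP/S)\(S/NP))/NP
          [4,5] "idea" : NP
      [5,6] "sent" : S\(NP/S)
  [6,7] "often" : S\N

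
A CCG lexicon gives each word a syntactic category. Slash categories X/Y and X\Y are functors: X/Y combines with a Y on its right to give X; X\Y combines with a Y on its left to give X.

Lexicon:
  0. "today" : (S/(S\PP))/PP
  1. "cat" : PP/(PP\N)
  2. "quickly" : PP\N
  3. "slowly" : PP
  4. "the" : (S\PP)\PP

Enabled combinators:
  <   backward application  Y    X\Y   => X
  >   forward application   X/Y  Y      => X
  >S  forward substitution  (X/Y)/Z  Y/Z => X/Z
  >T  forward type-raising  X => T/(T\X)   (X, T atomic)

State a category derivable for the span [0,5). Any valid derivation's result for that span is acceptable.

S

[0,5] S   >
  [0,3] S/(S\PP)   >
    [0,1] "today" : (S/(S\PP))/PP
    [1,3] PP   >
      [1,2] "cat" : PP/(PP\N)
      [2,3] "quickly" : PP\N
  [3,5] S\PP   <
    [3,4] "slowly" : PP
    [4,5] "the" : (S\PP)\PP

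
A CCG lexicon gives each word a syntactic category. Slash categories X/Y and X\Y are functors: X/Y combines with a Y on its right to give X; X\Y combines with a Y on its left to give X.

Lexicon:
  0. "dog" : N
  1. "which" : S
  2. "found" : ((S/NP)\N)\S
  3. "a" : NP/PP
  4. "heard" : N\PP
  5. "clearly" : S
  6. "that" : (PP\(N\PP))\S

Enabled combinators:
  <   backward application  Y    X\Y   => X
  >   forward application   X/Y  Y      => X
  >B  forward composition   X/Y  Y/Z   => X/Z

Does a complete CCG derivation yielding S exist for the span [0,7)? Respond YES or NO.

YES

[0,7] S   >
  [0,3] S/NP   <
    [0,1] "dog" : N
    [1,3] (S/NP)\N   <
      [1,2] "which" : S
      [2,3] "found" : ((S/NP)\N)\S
  [3,7] NP   >
    [3,4] "a" : NP/PP
    [4,7] PP   <
      [4,5] "heard" : N\PP
      [5,7] PP\(N\PP)   <
        [5,6] "clearly" : S
        [6,7] "that" : (PP\(N\PP))\S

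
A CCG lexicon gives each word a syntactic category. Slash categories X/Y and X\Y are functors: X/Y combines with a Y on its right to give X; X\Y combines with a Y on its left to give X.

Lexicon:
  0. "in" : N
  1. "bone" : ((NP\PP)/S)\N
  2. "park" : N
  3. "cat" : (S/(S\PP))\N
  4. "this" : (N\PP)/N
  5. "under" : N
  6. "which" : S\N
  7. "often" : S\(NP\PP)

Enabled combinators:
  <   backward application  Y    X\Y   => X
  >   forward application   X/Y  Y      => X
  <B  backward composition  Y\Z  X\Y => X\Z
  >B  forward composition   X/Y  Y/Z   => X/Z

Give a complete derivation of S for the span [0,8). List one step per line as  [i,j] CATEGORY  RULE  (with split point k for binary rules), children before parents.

[0,8] S   <
  [0,7] NP\PP   >
    [0,2] (NP\PP)/S   <
      [0,1] "in" : N
      [1,2] "bone" : ((NP\PP)/S)\N
    [2,7] S   >
      [2,4] S/(S\PP)   <
        [2,3] "park" : N
        [3,4] "cat" : (S/(S\PP))\N
      [4,7] S\PP   <B
        [4,6] N\PP   >
          [4,5] "this" : (N\PP)/N
          [5,6] "under" : N
        [6,7] "which" : S\N
  [7,8] "often" : S\(NP\PP)

[0,1] N  lex  "in"
[1,2] ((NP\PP)/S)\N  lex  "bone"
[0,2] (NP\PP)/S  <  k=1
[2,3] N  lex  "park"
[3,4] (S/(S\PP))\N  lex  "cat"
[2,4] S/(S\PP)  <  k=3
[4,5] (N\PP)/N  lex  "this"
[5,6] N  lex  "under"
[4,6] N\PP  >  k=5
[6,7] S\N  lex  "which"
[4,7] S\PP  <B  k=6
[2,7] S  >  k=4
[0,7] NP\PP  >  k=2
[7,8] S\(NP\PP)  lex  "often"
[0,8] S  <  k=7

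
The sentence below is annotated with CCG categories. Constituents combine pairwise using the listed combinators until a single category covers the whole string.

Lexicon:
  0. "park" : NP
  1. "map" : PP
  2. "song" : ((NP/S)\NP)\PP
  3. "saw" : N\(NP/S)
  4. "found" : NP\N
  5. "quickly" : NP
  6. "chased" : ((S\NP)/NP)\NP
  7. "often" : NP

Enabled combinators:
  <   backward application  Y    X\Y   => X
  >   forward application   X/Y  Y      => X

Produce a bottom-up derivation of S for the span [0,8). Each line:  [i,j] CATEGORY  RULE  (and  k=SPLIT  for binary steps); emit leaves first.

[0,8] S   <
  [0,5] NP   <
    [0,4] N   <
      [0,3] NP/S   <
        [0,1] "park" : NP
        [1,3] (NP/S)\NP   <
          [1,2] "map" : PP
          [2,3] "song" : ((NP/S)\NP)\PP
      [3,4] "saw" : N\(NP/S)
    [4,5] "found" : NP\N
  [5,8] S\NP   >
    [5,7] (S\NP)/NP   <
      [5,6] "quickly" : NP
      [6,7] "chased" : ((S\NP)/NP)\NP
    [7,8] "often" : NP

[0,1] NP  lex  "park"
[1,2] PP  lex  "map"
[2,3] ((NP/S)\NP)\PP  lex  "song"
[1,3] (NP/S)\NP  <  k=2
[0,3] NP/S  <  k=1
[3,4] N\(NP/S)  lex  "saw"
[0,4] N  <  k=3
[4,5] NP\N  lex  "found"
[0,5] NP  <  k=4
[5,6] NP  lex  "quickly"
[6,7] ((S\NP)/NP)\NP  lex  "chased"
[5,7] (S\NP)/NP  <  k=6
[7,8] NP  lex  "often"
[5,8] S\NP  >  k=7
[0,8] S  <  k=5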